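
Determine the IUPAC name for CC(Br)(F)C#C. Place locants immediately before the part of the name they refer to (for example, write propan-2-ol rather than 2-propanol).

3-bromo-3-fluorobut-1-yne

The longest carbon chain that includes the multiple bond has 4 carbons, so the parent hydride is butane.
There is one C≡C triple bond, indicated by the ending -yne.
Choose the numbering such that numbering from this end puts the triple bond at C-1 rather than C-3.
This places the triple bond between C-1 and C-2; a bromo group at C-3; a fluoro group at C-3.
The substituents are ordered alphabetically, ignoring any di-/tri- multipliers.
Putting it together: 3-bromo-3-fluorobut-1-yne.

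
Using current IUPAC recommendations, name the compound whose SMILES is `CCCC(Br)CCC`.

4-bromoheptane

The longest carbon chain is 7 atoms: the parent is heptane.
Both numbering directions give the same locant set; either may be used.
With this numbering: a bromo group at C-4.
Putting it together: 4-bromoheptane.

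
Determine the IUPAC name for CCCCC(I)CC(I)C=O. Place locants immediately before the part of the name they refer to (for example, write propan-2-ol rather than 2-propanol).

The longest carbon chain that includes the –CHO group has 8 carbons, so the parent hydride is octane.
An aldehyde (terminal –CHO) is the principal characteristic group, giving the suffix -al.
The numbering direction is chosen so that the aldehyde carbon is C-1 by definition.
That gives iodo groups at C-2 and C-4.
The name is 2,4-diiodooctanal.

2,4-diiodooctanal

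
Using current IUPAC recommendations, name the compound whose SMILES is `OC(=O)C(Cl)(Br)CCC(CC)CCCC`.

2-bromo-2-chloro-5-ethylnonanoic acid

The longest chain bearing the –COOH group is 9 carbons long (nonane).
The highest-priority functional group is a carboxylic acid (terminal –COOH), so the name ends in -oic acid.
Number the chain so that the carboxylic acid carbon is C-1 by definition.
This places a bromo group at C-2; a chloro group at C-2; an ethyl group at C-5.
The substituents are ordered alphabetically, ignoring any di-/tri- multipliers.
The name is 2-bromo-2-chloro-5-ethylnonanoic acid.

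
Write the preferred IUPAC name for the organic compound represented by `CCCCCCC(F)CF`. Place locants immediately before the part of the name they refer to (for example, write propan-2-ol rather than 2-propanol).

The parent chain contains 8 carbons (octane).
Number the chain so that the substituent locant set {1,2} is lower than {7,8} at the first point of difference.
That gives fluoro groups at C-1 and C-2.
Putting it together: 1,2-difluorooctane.

1,2-difluorooctane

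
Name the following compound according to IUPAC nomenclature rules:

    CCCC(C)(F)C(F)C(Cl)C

The parent chain contains 7 carbons (heptane).
Choose the numbering such that the substituent locant set {2,3,4,4} is lower than {4,4,5,6} at the first point of difference.
With this numbering: a chloro group at C-2; fluoro groups at C-3 and C-4; a methyl group at C-4.
Prefixes are listed alphabetically: chloro, fluoro, methyl.
Assembling the pieces gives 2-chloro-3,4-difluoro-4-methylheptane.

2-chloro-3,4-difluoro-4-methylheptane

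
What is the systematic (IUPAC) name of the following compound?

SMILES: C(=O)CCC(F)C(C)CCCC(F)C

The longest chain bearing the –CHO group is 10 carbons long (decane).
The principal characteristic group is an aldehyde (terminal –CHO), named with the suffix -al.
Choose the numbering such that the aldehyde carbon is C-1 by definition.
That gives fluoro groups at C-4 and C-9; a methyl group at C-5.
The substituents are ordered alphabetically, ignoring any di-/tri- multipliers.
Putting it together: 4,9-difluoro-5-methyldecanal.

4,9-difluoro-5-methyldecanal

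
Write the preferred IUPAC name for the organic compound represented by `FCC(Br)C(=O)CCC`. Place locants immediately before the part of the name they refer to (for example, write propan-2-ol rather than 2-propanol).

The longest chain bearing the carbonyl is 6 carbons long (hexane).
The principal characteristic group is a ketone (C=O on an internal carbon), named with the suffix -one.
The numbering direction is chosen so that numbering from this end puts the carbonyl group at C-3 rather than C-4.
That gives the carbonyl at C-3; a bromo group at C-2; a fluoro group at C-1.
Substituent prefixes are cited in alphabetical order (multiplying prefixes like di-/tri- are ignored for ordering).
The name is 2-bromo-1-fluorohexan-3-one.

2-bromo-1-fluorohexan-3-one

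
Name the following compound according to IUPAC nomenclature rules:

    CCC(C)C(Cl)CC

The parent chain contains 6 carbons (hexane).
Number the chain so that the locant sets are identical either way, so the alphabetically earlier chloro substituent takes the lower locant (3 rather than 4).
This places a chloro group at C-3; a methyl group at C-4.
Prefixes are listed alphabetically: chloro, methyl.
The name is 3-chloro-4-methylhexane.

3-chloro-4-methylhexane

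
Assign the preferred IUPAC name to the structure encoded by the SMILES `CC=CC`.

The longest carbon chain that includes the multiple bond has 4 carbons, so the parent hydride is butane.
A C=C double bond in the chain gives the infix -ene-.
The molecule is symmetric, so either numbering direction gives the same locants.
This places the double bond between C-2 and C-3.
Putting it together: but-2-ene.

but-2-ene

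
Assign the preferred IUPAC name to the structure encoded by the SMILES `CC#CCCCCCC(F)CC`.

9-fluoroundec-2-yne

The longest carbon chain that includes the multiple bond has 11 carbons, so the parent hydride is undecane.
There is one C≡C triple bond, indicated by the ending -yne.
Number the chain so that numbering from this end puts the triple bond at C-2 rather than C-9.
That gives the triple bond between C-2 and C-3; a fluoro group at C-9.
The name is 9-fluoroundec-2-yne.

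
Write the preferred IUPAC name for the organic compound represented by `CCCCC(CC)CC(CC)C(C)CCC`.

The longest carbon chain is 11 atoms: the parent is undecane.
Choose the numbering such that the substituent locant set {4,5,7} is lower than {5,7,8} at the first point of difference.
That gives ethyl groups at C-5 and C-7; a methyl group at C-4.
The substituents are ordered alphabetically, ignoring any di-/tri- multipliers.
Putting it together: 5,7-diethyl-4-methylundecane.

5,7-diethyl-4-methylundecane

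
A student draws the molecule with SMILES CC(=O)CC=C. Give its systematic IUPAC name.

Counting along the main chain through the carbonyl and the multiple bond gives 5 carbons: the parent is pentane.
A ketone (C=O on an internal carbon) is the principal characteristic group, giving the suffix -one.
There is one C=C double bond, indicated by the ending -ene.
Choose the numbering such that numbering from this end puts the carbonyl group at C-2 rather than C-4.
With this numbering: the carbonyl at C-2; the double bond between C-4 and C-5.
Putting it together: pent-4-en-2-one.

pent-4-en-2-one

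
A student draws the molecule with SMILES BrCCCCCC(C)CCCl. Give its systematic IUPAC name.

8-bromo-1-chloro-3-methyloctane

The longest carbon chain is 8 atoms: the parent is octane.
Number the chain so that the substituent locant set {1,3,8} is lower than {1,6,8} at the first point of difference.
That gives a bromo group at C-8; a chloro group at C-1; a methyl group at C-3.
Substituent prefixes are cited in alphabetical order (multiplying prefixes like di-/tri- are ignored for ordering).
Putting it together: 8-bromo-1-chloro-3-methyloctane.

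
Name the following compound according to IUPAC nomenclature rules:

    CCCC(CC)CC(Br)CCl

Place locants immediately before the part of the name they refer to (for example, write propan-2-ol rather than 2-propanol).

The parent chain contains 7 carbons (heptane).
The numbering direction is chosen so that the substituent locant set {1,2,4} is lower than {4,6,7} at the first point of difference.
That gives a bromo group at C-2; a chloro group at C-1; an ethyl group at C-4.
Prefixes are listed alphabetically: bromo, chloro, ethyl.
The name is 2-bromo-1-chloro-4-ethylheptane.

2-bromo-1-chloro-4-ethylheptane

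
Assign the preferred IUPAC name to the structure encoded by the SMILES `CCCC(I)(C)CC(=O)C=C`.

5-iodo-5-methyloct-1-en-3-one

Counting along the main chain through the carbonyl and the multiple bond gives 8 carbons: the parent is octane.
A ketone (C=O on an internal carbon) is the principal characteristic group, giving the suffix -one.
A C=C double bond in the chain gives the infix -ene-.
The numbering direction is chosen so that numbering from this end puts the carbonyl group at C-3 rather than C-6.
This places the carbonyl at C-3; the double bond between C-1 and C-2; an iodo group at C-5; a methyl group at C-5.
Prefixes are listed alphabetically: iodo, methyl.
The name is 5-iodo-5-methyloct-1-en-3-one.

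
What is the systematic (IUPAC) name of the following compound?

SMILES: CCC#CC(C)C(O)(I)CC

3-iodo-4-methyloct-5-yn-3-ol

The longest chain bearing the –OH group and the multiple bond is 8 carbons long (octane).
An alcohol (–OH) is the principal characteristic group, giving the suffix -ol.
The chain contains a C≡C triple bond, so the unsaturation ending is -yne.
Number the chain so that numbering from this end puts the hydroxyl group at C-3 rather than C-6.
With this numbering: the hydroxyl at C-3; the triple bond between C-5 and C-6; an iodo group at C-3; a methyl group at C-4.
Substituent prefixes are cited in alphabetical order (multiplying prefixes like di-/tri- are ignored for ordering).
Assembling the pieces gives 3-iodo-4-methyloct-5-yn-3-ol.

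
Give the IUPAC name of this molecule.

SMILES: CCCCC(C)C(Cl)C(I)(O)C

The longest carbon chain that includes the –OH group has 8 carbons, so the parent hydride is octane.
The principal characteristic group is an alcohol (–OH), named with the suffix -ol.
The numbering direction is chosen so that numbering from this end puts the hydroxyl group at C-2 rather than C-7.
That gives the hydroxyl at C-2; a chloro group at C-3; an iodo group at C-2; a methyl group at C-4.
Prefixes are listed alphabetically: chloro, iodo, methyl.
Assembling the pieces gives 3-chloro-2-iodo-4-methyloctan-2-ol.

3-chloro-2-iodo-4-methyloctan-2-ol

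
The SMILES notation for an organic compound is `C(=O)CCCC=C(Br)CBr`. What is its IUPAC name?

6,7-dibromohept-5-enal

The longest chain bearing the –CHO group and the multiple bond is 7 carbons long (heptane).
The highest-priority functional group is an aldehyde (terminal –CHO), so the name ends in -al.
The chain contains a C=C double bond, so the unsaturation ending is -ene.
Choose the numbering such that the aldehyde carbon is C-1 by definition.
This places the double bond between C-5 and C-6; bromo groups at C-6 and C-7.
Assembling the pieces gives 6,7-dibromohept-5-enal.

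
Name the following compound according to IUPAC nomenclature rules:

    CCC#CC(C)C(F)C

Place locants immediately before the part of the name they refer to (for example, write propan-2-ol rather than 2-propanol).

The longest carbon chain that includes the multiple bond has 7 carbons, so the parent hydride is heptane.
A C≡C triple bond in the chain gives the infix -yne-.
Choose the numbering such that numbering from this end puts the triple bond at C-3 rather than C-4.
This places the triple bond between C-3 and C-4; a fluoro group at C-6; a methyl group at C-5.
Substituent prefixes are cited in alphabetical order (multiplying prefixes like di-/tri- are ignored for ordering).
The name is 6-fluoro-5-methylhept-3-yne.

6-fluoro-5-methylhept-3-yne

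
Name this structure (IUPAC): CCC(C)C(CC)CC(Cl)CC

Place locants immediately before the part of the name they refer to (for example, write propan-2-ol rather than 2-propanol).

The longest continuous carbon chain has 8 atoms, so the parent hydride is octane.
Choose the numbering such that the substituent locant set {3,4,6} is lower than {3,5,6} at the first point of difference.
With this numbering: a chloro group at C-6; an ethyl group at C-4; a methyl group at C-3.
Prefixes are listed alphabetically: chloro, ethyl, methyl.
Assembling the pieces gives 6-chloro-4-ethyl-3-methyloctane.

6-chloro-4-ethyl-3-methyloctane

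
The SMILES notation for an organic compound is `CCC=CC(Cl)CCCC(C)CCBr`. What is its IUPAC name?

The longest carbon chain that includes the multiple bond has 11 carbons, so the parent hydride is undecane.
The chain contains a C=C double bond, so the unsaturation ending is -ene.
Choose the numbering such that numbering from this end puts the double bond at C-3 rather than C-8.
With this numbering: the double bond between C-3 and C-4; a bromo group at C-11; a chloro group at C-5; a methyl group at C-9.
The substituents are ordered alphabetically, ignoring any di-/tri- multipliers.
The name is 11-bromo-5-chloro-9-methylundec-3-ene.

11-bromo-5-chloro-9-methylundec-3-ene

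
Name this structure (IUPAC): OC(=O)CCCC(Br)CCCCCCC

5-bromododecanoic acid

The longest chain bearing the –COOH group is 12 carbons long (dodecane).
A carboxylic acid (terminal –COOH) is the principal characteristic group, giving the suffix -oic acid.
Number the chain so that the carboxylic acid carbon is C-1 by definition.
That gives a bromo group at C-5.
The name is 5-bromododecanoic acid.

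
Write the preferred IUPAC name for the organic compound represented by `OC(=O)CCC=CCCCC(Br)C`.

9-bromodec-4-enoic acid

Counting along the main chain through the –COOH group and the multiple bond gives 10 carbons: the parent is decane.
A carboxylic acid (terminal –COOH) is the principal characteristic group, giving the suffix -oic acid.
There is one C=C double bond, indicated by the ending -ene.
Number the chain so that the carboxylic acid carbon is C-1 by definition.
This places the double bond between C-4 and C-5; a bromo group at C-9.
The name is 9-bromodec-4-enoic acid.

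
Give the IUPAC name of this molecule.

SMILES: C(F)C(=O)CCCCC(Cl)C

The longest chain bearing the carbonyl is 8 carbons long (octane).
A ketone (C=O on an internal carbon) is the principal characteristic group, giving the suffix -one.
The numbering direction is chosen so that numbering from this end puts the carbonyl group at C-2 rather than C-7.
That gives the carbonyl at C-2; a chloro group at C-7; a fluoro group at C-1.
Prefixes are listed alphabetically: chloro, fluoro.
The name is 7-chloro-1-fluorooctan-2-one.

7-chloro-1-fluorooctan-2-one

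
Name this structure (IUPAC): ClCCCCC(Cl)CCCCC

1,5-dichlorodecane

The parent chain contains 10 carbons (decane).
The numbering direction is chosen so that the substituent locant set {1,5} is lower than {6,10} at the first point of difference.
This places chloro groups at C-1 and C-5.
Assembling the pieces gives 1,5-dichlorodecane.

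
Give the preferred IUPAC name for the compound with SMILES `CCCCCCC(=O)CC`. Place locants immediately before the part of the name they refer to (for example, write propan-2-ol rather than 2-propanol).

Counting along the main chain through the carbonyl gives 9 carbons: the parent is nonane.
The highest-priority functional group is a ketone (C=O on an internal carbon), so the name ends in -one.
Number the chain so that numbering from this end puts the carbonyl group at C-3 rather than C-7.
That gives the carbonyl at C-3.
The name is nonan-3-one.

nonan-3-one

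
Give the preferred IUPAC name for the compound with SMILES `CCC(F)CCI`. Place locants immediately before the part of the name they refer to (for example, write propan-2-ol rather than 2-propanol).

3-fluoro-1-iodopentane

The longest carbon chain is 5 atoms: the parent is pentane.
Number the chain so that the substituent locant set {1,3} is lower than {3,5} at the first point of difference.
That gives a fluoro group at C-3; an iodo group at C-1.
The substituents are ordered alphabetically, ignoring any di-/tri- multipliers.
Putting it together: 3-fluoro-1-iodopentane.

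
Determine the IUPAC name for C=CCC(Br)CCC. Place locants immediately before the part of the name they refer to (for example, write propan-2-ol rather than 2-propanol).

4-bromohept-1-ene

The longest chain bearing the multiple bond is 7 carbons long (heptane).
The chain contains a C=C double bond, so the unsaturation ending is -ene.
Number the chain so that numbering from this end puts the double bond at C-1 rather than C-6.
With this numbering: the double bond between C-1 and C-2; a bromo group at C-4.
Putting it together: 4-bromohept-1-ene.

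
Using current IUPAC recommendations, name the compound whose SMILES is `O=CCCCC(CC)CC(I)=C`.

Counting along the main chain through the –CHO group and the multiple bond gives 8 carbons: the parent is octane.
The highest-priority functional group is an aldehyde (terminal –CHO), so the name ends in -al.
The chain contains a C=C double bond, so the unsaturation ending is -ene.
The numbering direction is chosen so that the aldehyde carbon is C-1 by definition.
With this numbering: the double bond between C-7 and C-8; an ethyl group at C-5; an iodo group at C-7.
The substituents are ordered alphabetically, ignoring any di-/tri- multipliers.
Assembling the pieces gives 5-ethyl-7-iodooct-7-enal.

5-ethyl-7-iodooct-7-enal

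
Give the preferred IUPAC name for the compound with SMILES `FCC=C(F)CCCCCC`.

1,3-difluoronon-2-ene

Counting along the main chain through the multiple bond gives 9 carbons: the parent is nonane.
There is one C=C double bond, indicated by the ending -ene.
The numbering direction is chosen so that numbering from this end puts the double bond at C-2 rather than C-7.
This places the double bond between C-2 and C-3; fluoro groups at C-1 and C-3.
The name is 1,3-difluoronon-2-ene.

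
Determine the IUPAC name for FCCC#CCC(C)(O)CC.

The longest carbon chain that includes the –OH group and the multiple bond has 8 carbons, so the parent hydride is octane.
The highest-priority functional group is an alcohol (–OH), so the name ends in -ol.
A C≡C triple bond in the chain gives the infix -yne-.
The numbering direction is chosen so that numbering from this end puts the hydroxyl group at C-3 rather than C-6.
This places the hydroxyl at C-3; the triple bond between C-5 and C-6; a fluoro group at C-8; a methyl group at C-3.
Substituent prefixes are cited in alphabetical order (multiplying prefixes like di-/tri- are ignored for ordering).
Assembling the pieces gives 8-fluoro-3-methyloct-5-yn-3-ol.

8-fluoro-3-methyloct-5-yn-3-ol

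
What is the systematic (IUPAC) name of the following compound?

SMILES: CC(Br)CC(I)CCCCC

The longest carbon chain is 9 atoms: the parent is nonane.
Number the chain so that the substituent locant set {2,4} is lower than {6,8} at the first point of difference.
With this numbering: a bromo group at C-2; an iodo group at C-4.
Prefixes are listed alphabetically: bromo, iodo.
The name is 2-bromo-4-iodononane.

2-bromo-4-iodononane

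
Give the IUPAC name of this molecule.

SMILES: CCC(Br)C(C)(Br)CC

The longest continuous carbon chain has 6 atoms, so the parent hydride is hexane.
Choose the numbering such that the substituent locant set {3,3,4} is lower than {3,4,4} at the first point of difference.
With this numbering: bromo groups at C-3 and C-4; a methyl group at C-3.
Substituent prefixes are cited in alphabetical order (multiplying prefixes like di-/tri- are ignored for ordering).
Assembling the pieces gives 3,4-dibromo-3-methylhexane.

3,4-dibromo-3-methylhexane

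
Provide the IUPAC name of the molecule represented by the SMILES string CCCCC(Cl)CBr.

The parent chain contains 6 carbons (hexane).
Number the chain so that the substituent locant set {1,2} is lower than {5,6} at the first point of difference.
This places a bromo group at C-1; a chloro group at C-2.
Prefixes are listed alphabetically: bromo, chloro.
Putting it together: 1-bromo-2-chlorohexane.

1-bromo-2-chlorohexane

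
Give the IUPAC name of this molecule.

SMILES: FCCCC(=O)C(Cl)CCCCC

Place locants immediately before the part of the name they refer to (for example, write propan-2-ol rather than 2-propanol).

The longest chain bearing the carbonyl is 10 carbons long (decane).
The highest-priority functional group is a ketone (C=O on an internal carbon), so the name ends in -one.
The numbering direction is chosen so that numbering from this end puts the carbonyl group at C-4 rather than C-7.
That gives the carbonyl at C-4; a chloro group at C-5; a fluoro group at C-1.
Substituent prefixes are cited in alphabetical order (multiplying prefixes like di-/tri- are ignored for ordering).
Assembling the pieces gives 5-chloro-1-fluorodecan-4-one.

5-chloro-1-fluorodecan-4-one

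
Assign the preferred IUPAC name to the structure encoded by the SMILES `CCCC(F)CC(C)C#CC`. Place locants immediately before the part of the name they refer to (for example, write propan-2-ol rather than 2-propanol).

6-fluoro-4-methylnon-2-yne

Counting along the main chain through the multiple bond gives 9 carbons: the parent is nonane.
There is one C≡C triple bond, indicated by the ending -yne.
The numbering direction is chosen so that numbering from this end puts the triple bond at C-2 rather than C-7.
That gives the triple bond between C-2 and C-3; a fluoro group at C-6; a methyl group at C-4.
Prefixes are listed alphabetically: fluoro, methyl.
Putting it together: 6-fluoro-4-methylnon-2-yne.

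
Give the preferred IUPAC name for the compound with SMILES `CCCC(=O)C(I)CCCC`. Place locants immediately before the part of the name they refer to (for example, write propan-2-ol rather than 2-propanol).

Counting along the main chain through the carbonyl gives 9 carbons: the parent is nonane.
The principal characteristic group is a ketone (C=O on an internal carbon), named with the suffix -one.
Number the chain so that numbering from this end puts the carbonyl group at C-4 rather than C-6.
This places the carbonyl at C-4; an iodo group at C-5.
The name is 5-iodononan-4-one.

5-iodononan-4-one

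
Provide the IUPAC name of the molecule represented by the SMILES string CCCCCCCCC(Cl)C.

2-chlorodecane

The parent chain contains 10 carbons (decane).
The numbering direction is chosen so that the substituent locant set {2} is lower than {9} at the first point of difference.
This places a chloro group at C-2.
Putting it together: 2-chlorodecane.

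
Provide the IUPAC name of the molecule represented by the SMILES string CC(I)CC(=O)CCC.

2-iodoheptan-4-one

The longest chain bearing the carbonyl is 7 carbons long (heptane).
The principal characteristic group is a ketone (C=O on an internal carbon), named with the suffix -one.
Number the chain so that the substituent locant set {2} is lower than {6} at the first point of difference.
This places the carbonyl at C-4; an iodo group at C-2.
Putting it together: 2-iodoheptan-4-one.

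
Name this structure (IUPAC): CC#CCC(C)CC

The longest carbon chain that includes the multiple bond has 7 carbons, so the parent hydride is heptane.
The chain contains a C≡C triple bond, so the unsaturation ending is -yne.
The numbering direction is chosen so that numbering from this end puts the triple bond at C-2 rather than C-5.
That gives the triple bond between C-2 and C-3; a methyl group at C-5.
The name is 5-methylhept-2-yne.

5-methylhept-2-yne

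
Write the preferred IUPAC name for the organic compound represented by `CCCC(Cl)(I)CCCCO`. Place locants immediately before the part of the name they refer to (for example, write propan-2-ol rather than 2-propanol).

Counting along the main chain through the –OH group gives 8 carbons: the parent is octane.
The principal characteristic group is an alcohol (–OH), named with the suffix -ol.
The numbering direction is chosen so that numbering from this end puts the hydroxyl group at C-1 rather than C-8.
That gives the hydroxyl at C-1; a chloro group at C-5; an iodo group at C-5.
Prefixes are listed alphabetically: chloro, iodo.
Assembling the pieces gives 5-chloro-5-iodooctan-1-ol.

5-chloro-5-iodooctan-1-ol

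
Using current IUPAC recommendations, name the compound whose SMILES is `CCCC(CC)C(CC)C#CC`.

4,5-diethyloct-2-yne

The longest carbon chain that includes the multiple bond has 8 carbons, so the parent hydride is octane.
The chain contains a C≡C triple bond, so the unsaturation ending is -yne.
Choose the numbering such that numbering from this end puts the triple bond at C-2 rather than C-6.
That gives the triple bond between C-2 and C-3; ethyl groups at C-4 and C-5.
Assembling the pieces gives 4,5-diethyloct-2-yne.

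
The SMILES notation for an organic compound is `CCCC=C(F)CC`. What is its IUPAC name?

The longest chain bearing the multiple bond is 7 carbons long (heptane).
The chain contains a C=C double bond, so the unsaturation ending is -ene.
Number the chain so that numbering from this end puts the double bond at C-3 rather than C-4.
That gives the double bond between C-3 and C-4; a fluoro group at C-3.
The name is 3-fluorohept-3-ene.

3-fluorohept-3-ene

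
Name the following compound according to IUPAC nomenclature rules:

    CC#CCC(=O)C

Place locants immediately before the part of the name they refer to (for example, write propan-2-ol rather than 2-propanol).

hex-4-yn-2-one

The longest chain bearing the carbonyl and the multiple bond is 6 carbons long (hexane).
A ketone (C=O on an internal carbon) is the principal characteristic group, giving the suffix -one.
A C≡C triple bond in the chain gives the infix -yne-.
Choose the numbering such that numbering from this end puts the carbonyl group at C-2 rather than C-5.
With this numbering: the carbonyl at C-2; the triple bond between C-4 and C-5.
Putting it together: hex-4-yn-2-one.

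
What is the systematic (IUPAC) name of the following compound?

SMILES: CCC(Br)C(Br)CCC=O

4,5-dibromoheptanal

The longest carbon chain that includes the –CHO group has 7 carbons, so the parent hydride is heptane.
An aldehyde (terminal –CHO) is the principal characteristic group, giving the suffix -al.
The numbering direction is chosen so that the aldehyde carbon is C-1 by definition.
That gives bromo groups at C-4 and C-5.
Assembling the pieces gives 4,5-dibromoheptanal.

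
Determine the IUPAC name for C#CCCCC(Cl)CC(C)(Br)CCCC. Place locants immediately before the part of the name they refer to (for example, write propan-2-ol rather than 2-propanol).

8-bromo-6-chloro-8-methyldodec-1-yne

The longest carbon chain that includes the multiple bond has 12 carbons, so the parent hydride is dodecane.
There is one C≡C triple bond, indicated by the ending -yne.
Choose the numbering such that numbering from this end puts the triple bond at C-1 rather than C-11.
This places the triple bond between C-1 and C-2; a bromo group at C-8; a chloro group at C-6; a methyl group at C-8.
The substituents are ordered alphabetically, ignoring any di-/tri- multipliers.
The name is 8-bromo-6-chloro-8-methyldodec-1-yne.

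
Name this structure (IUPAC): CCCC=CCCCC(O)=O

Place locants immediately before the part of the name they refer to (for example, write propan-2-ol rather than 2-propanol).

Counting along the main chain through the –COOH group and the multiple bond gives 9 carbons: the parent is nonane.
A carboxylic acid (terminal –COOH) is the principal characteristic group, giving the suffix -oic acid.
The chain contains a C=C double bond, so the unsaturation ending is -ene.
Choose the numbering such that the carboxylic acid carbon is C-1 by definition.
That gives the double bond between C-5 and C-6.
Assembling the pieces gives non-5-enoic acid.

non-5-enoic acid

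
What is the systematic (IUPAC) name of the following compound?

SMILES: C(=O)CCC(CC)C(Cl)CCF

5-chloro-4-ethyl-7-fluoroheptanal

The longest carbon chain that includes the –CHO group has 7 carbons, so the parent hydride is heptane.
The highest-priority functional group is an aldehyde (terminal –CHO), so the name ends in -al.
The numbering direction is chosen so that the aldehyde carbon is C-1 by definition.
This places a chloro group at C-5; an ethyl group at C-4; a fluoro group at C-7.
Substituent prefixes are cited in alphabetical order (multiplying prefixes like di-/tri- are ignored for ordering).
Putting it together: 5-chloro-4-ethyl-7-fluoroheptanal.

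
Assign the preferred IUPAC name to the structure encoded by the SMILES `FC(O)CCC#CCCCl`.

Counting along the main chain through the –OH group and the multiple bond gives 7 carbons: the parent is heptane.
An alcohol (–OH) is the principal characteristic group, giving the suffix -ol.
A C≡C triple bond in the chain gives the infix -yne-.
Number the chain so that numbering from this end puts the hydroxyl group at C-1 rather than C-7.
This places the hydroxyl at C-1; the triple bond between C-4 and C-5; a chloro group at C-7; a fluoro group at C-1.
Substituent prefixes are cited in alphabetical order (multiplying prefixes like di-/tri- are ignored for ordering).
Putting it together: 7-chloro-1-fluorohept-4-yn-1-ol.

7-chloro-1-fluorohept-4-yn-1-ol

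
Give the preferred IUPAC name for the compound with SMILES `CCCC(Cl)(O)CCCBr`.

The longest chain bearing the –OH group is 7 carbons long (heptane).
An alcohol (–OH) is the principal characteristic group, giving the suffix -ol.
Number the chain so that the substituent locant set {1,4} is lower than {4,7} at the first point of difference.
With this numbering: the hydroxyl at C-4; a bromo group at C-1; a chloro group at C-4.
Substituent prefixes are cited in alphabetical order (multiplying prefixes like di-/tri- are ignored for ordering).
The name is 1-bromo-4-chloroheptan-4-ol.

1-bromo-4-chloroheptan-4-ol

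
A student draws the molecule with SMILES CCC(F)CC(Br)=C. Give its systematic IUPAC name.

The longest chain bearing the multiple bond is 6 carbons long (hexane).
A C=C double bond in the chain gives the infix -ene-.
Choose the numbering such that numbering from this end puts the double bond at C-1 rather than C-5.
With this numbering: the double bond between C-1 and C-2; a bromo group at C-2; a fluoro group at C-4.
Substituent prefixes are cited in alphabetical order (multiplying prefixes like di-/tri- are ignored for ordering).
The name is 2-bromo-4-fluorohex-1-ene.

2-bromo-4-fluorohex-1-ene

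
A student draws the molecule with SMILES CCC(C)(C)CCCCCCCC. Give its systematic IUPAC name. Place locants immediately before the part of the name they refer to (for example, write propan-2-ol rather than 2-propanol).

The longest carbon chain is 11 atoms: the parent is undecane.
The numbering direction is chosen so that the substituent locant set {3,3} is lower than {9,9} at the first point of difference.
With this numbering: two methyl groups at C-3.
Putting it together: 3,3-dimethylundecane.

3,3-dimethylundecane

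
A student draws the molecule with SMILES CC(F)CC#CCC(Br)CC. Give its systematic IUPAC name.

The longest chain bearing the multiple bond is 9 carbons long (nonane).
A C≡C triple bond in the chain gives the infix -yne-.
The numbering direction is chosen so that numbering from this end puts the triple bond at C-4 rather than C-5.
With this numbering: the triple bond between C-4 and C-5; a bromo group at C-7; a fluoro group at C-2.
The substituents are ordered alphabetically, ignoring any di-/tri- multipliers.
Putting it together: 7-bromo-2-fluoronon-4-yne.

7-bromo-2-fluoronon-4-yne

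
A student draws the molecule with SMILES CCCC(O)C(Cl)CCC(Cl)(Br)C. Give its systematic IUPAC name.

8-bromo-5,8-dichlorononan-4-ol

The longest carbon chain that includes the –OH group has 9 carbons, so the parent hydride is nonane.
The principal characteristic group is an alcohol (–OH), named with the suffix -ol.
The numbering direction is chosen so that numbering from this end puts the hydroxyl group at C-4 rather than C-6.
That gives the hydroxyl at C-4; a bromo group at C-8; chloro groups at C-5 and C-8.
Substituent prefixes are cited in alphabetical order (multiplying prefixes like di-/tri- are ignored for ordering).
Putting it together: 8-bromo-5,8-dichlorononan-4-ol.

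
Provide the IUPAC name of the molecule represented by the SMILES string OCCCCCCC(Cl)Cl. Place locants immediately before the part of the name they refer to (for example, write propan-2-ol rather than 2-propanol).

7,7-dichloroheptan-1-ol

The longest carbon chain that includes the –OH group has 7 carbons, so the parent hydride is heptane.
The highest-priority functional group is an alcohol (–OH), so the name ends in -ol.
Number the chain so that numbering from this end puts the hydroxyl group at C-1 rather than C-7.
That gives the hydroxyl at C-1; two chloro groups at C-7.
Assembling the pieces gives 7,7-dichloroheptan-1-ol.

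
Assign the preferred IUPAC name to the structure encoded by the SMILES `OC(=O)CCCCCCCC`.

The longest carbon chain that includes the –COOH group has 9 carbons, so the parent hydride is nonane.
A carboxylic acid (terminal –COOH) is the principal characteristic group, giving the suffix -oic acid.
Number the chain so that the carboxylic acid carbon is C-1 by definition.
Putting it together: nonanoic acid.

nonanoic acid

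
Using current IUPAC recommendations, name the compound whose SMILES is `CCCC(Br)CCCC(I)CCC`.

4-bromo-8-iodoundecane

The longest continuous carbon chain has 11 atoms, so the parent hydride is undecane.
The numbering direction is chosen so that the locant sets are identical either way, so the alphabetically earlier bromo substituent takes the lower locant (4 rather than 8).
With this numbering: a bromo group at C-4; an iodo group at C-8.
The substituents are ordered alphabetically, ignoring any di-/tri- multipliers.
The name is 4-bromo-8-iodoundecane.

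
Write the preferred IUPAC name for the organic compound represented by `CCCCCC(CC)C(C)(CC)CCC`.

4,5-diethyl-4-methyldecane

The parent chain contains 10 carbons (decane).
The numbering direction is chosen so that the substituent locant set {4,4,5} is lower than {6,7,7} at the first point of difference.
With this numbering: ethyl groups at C-4 and C-5; a methyl group at C-4.
Substituent prefixes are cited in alphabetical order (multiplying prefixes like di-/tri- are ignored for ordering).
The name is 4,5-diethyl-4-methyldecane.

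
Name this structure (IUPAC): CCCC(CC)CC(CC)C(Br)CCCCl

The parent chain contains 10 carbons (decane).
Choose the numbering such that the substituent locant set {1,4,5,7} is lower than {4,6,7,10} at the first point of difference.
This places a bromo group at C-4; a chloro group at C-1; ethyl groups at C-5 and C-7.
Substituent prefixes are cited in alphabetical order (multiplying prefixes like di-/tri- are ignored for ordering).
Putting it together: 4-bromo-1-chloro-5,7-diethyldecane.

4-bromo-1-chloro-5,7-diethyldecane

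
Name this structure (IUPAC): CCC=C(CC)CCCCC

The longest chain bearing the multiple bond is 9 carbons long (nonane).
A C=C double bond in the chain gives the infix -ene-.
Number the chain so that numbering from this end puts the double bond at C-3 rather than C-6.
That gives the double bond between C-3 and C-4; an ethyl group at C-4.
Putting it together: 4-ethylnon-3-ene.

4-ethylnon-3-ene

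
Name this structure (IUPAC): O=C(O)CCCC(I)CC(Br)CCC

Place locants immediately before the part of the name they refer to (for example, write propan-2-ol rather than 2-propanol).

7-bromo-5-iododecanoic acid

The longest chain bearing the –COOH group is 10 carbons long (decane).
The highest-priority functional group is a carboxylic acid (terminal –COOH), so the name ends in -oic acid.
Choose the numbering such that the carboxylic acid carbon is C-1 by definition.
That gives a bromo group at C-7; an iodo group at C-5.
Prefixes are listed alphabetically: bromo, iodo.
The name is 7-bromo-5-iododecanoic acid.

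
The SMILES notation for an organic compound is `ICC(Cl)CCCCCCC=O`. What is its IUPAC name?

8-chloro-9-iodononanal

The longest carbon chain that includes the –CHO group has 9 carbons, so the parent hydride is nonane.
The highest-priority functional group is an aldehyde (terminal –CHO), so the name ends in -al.
Number the chain so that the aldehyde carbon is C-1 by definition.
That gives a chloro group at C-8; an iodo group at C-9.
The substituents are ordered alphabetically, ignoring any di-/tri- multipliers.
The name is 8-chloro-9-iodononanal.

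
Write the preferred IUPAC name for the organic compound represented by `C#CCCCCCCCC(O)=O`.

The longest carbon chain that includes the –COOH group and the multiple bond has 10 carbons, so the parent hydride is decane.
The principal characteristic group is a carboxylic acid (terminal –COOH), named with the suffix -oic acid.
A C≡C triple bond in the chain gives the infix -yne-.
Number the chain so that the carboxylic acid carbon is C-1 by definition.
This places the triple bond between C-9 and C-10.
The name is dec-9-ynoic acid.

dec-9-ynoic acid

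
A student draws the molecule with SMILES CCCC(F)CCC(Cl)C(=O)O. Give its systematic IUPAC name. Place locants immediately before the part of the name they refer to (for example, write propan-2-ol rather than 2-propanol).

Counting along the main chain through the –COOH group gives 8 carbons: the parent is octane.
The highest-priority functional group is a carboxylic acid (terminal –COOH), so the name ends in -oic acid.
The numbering direction is chosen so that the carboxylic acid carbon is C-1 by definition.
With this numbering: a chloro group at C-2; a fluoro group at C-5.
The substituents are ordered alphabetically, ignoring any di-/tri- multipliers.
Assembling the pieces gives 2-chloro-5-fluorooctanoic acid.

2-chloro-5-fluorooctanoic acid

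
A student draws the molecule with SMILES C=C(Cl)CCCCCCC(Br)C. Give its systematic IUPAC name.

The longest carbon chain that includes the multiple bond has 10 carbons, so the parent hydride is decane.
The chain contains a C=C double bond, so the unsaturation ending is -ene.
The numbering direction is chosen so that numbering from this end puts the double bond at C-1 rather than C-9.
This places the double bond between C-1 and C-2; a bromo group at C-9; a chloro group at C-2.
The substituents are ordered alphabetically, ignoring any di-/tri- multipliers.
Assembling the pieces gives 9-bromo-2-chlorodec-1-ene.

9-bromo-2-chlorodec-1-ene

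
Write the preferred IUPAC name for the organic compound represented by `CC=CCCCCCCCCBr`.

Counting along the main chain through the multiple bond gives 11 carbons: the parent is undecane.
A C=C double bond in the chain gives the infix -ene-.
Choose the numbering such that numbering from this end puts the double bond at C-2 rather than C-9.
With this numbering: the double bond between C-2 and C-3; a bromo group at C-11.
Assembling the pieces gives 11-bromoundec-2-ene.

11-bromoundec-2-ene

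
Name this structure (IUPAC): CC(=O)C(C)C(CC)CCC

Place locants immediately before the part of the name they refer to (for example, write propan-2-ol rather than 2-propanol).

4-ethyl-3-methylheptan-2-one

The longest carbon chain that includes the carbonyl has 7 carbons, so the parent hydride is heptane.
The highest-priority functional group is a ketone (C=O on an internal carbon), so the name ends in -one.
Choose the numbering such that numbering from this end puts the carbonyl group at C-2 rather than C-6.
That gives the carbonyl at C-2; an ethyl group at C-4; a methyl group at C-3.
Substituent prefixes are cited in alphabetical order (multiplying prefixes like di-/tri- are ignored for ordering).
Assembling the pieces gives 4-ethyl-3-methylheptan-2-one.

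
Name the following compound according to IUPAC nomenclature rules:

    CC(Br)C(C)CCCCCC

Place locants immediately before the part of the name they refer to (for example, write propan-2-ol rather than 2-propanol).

2-bromo-3-methylnonane

The parent chain contains 9 carbons (nonane).
The numbering direction is chosen so that the substituent locant set {2,3} is lower than {7,8} at the first point of difference.
With this numbering: a bromo group at C-2; a methyl group at C-3.
Prefixes are listed alphabetically: bromo, methyl.
Putting it together: 2-bromo-3-methylnonane.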